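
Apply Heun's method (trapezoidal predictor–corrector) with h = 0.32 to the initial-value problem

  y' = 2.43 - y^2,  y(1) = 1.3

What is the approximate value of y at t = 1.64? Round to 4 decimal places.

1.4941

Heun: k1 = f(t_n, y_n); k2 = f(t_n + h, y_n + h·k1); y_{n+1} = y_n + (h/2)·(k1 + k2).
t=1.000000, y=1.300000:
  k1 = f(1.000000, 1.300000) = 0.740000
  k2 = f(1.320000, 1.536800) = 0.068246
  y ← 1.300000 + (0.32/2)·(0.740000 + 0.068246) = 1.429319
t=1.320000, y=1.429319:
  k1 = f(1.320000, 1.429319) = 0.387046
  k2 = f(1.640000, 1.553174) = 0.017650
  y ← 1.429319 + (0.32/2)·(0.387046 + 0.017650) = 1.494071
y(1.64) ≈ 1.4941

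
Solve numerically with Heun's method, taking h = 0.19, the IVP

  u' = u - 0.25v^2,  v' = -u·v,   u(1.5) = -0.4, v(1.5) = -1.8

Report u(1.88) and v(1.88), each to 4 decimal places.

-1.0319, -2.3169

Heun on (u,v): k1 = f(t_n, state_n); k2 = f(t_n + h, state_n + h·k1); state_{n+1} = state_n + (h/2)·(k1 + k2).
1.500000: (-0.400000, -1.800000)
  k1 = (-1.210000, -0.720000)
  predictor → (-0.629900, -1.936800)
  k2 = (-1.567699, -1.219990)
  → (-0.663881, -1.984299)
1.690000: (-0.663881, -1.984299)
  k1 = (-1.648242, -1.317339)
  predictor → (-0.977047, -2.234594)
  k2 = (-2.225399, -2.183304)
  → (-1.031877, -2.316860)
(u(1.88), v(1.88)) ≈ (-1.0319, -2.3169)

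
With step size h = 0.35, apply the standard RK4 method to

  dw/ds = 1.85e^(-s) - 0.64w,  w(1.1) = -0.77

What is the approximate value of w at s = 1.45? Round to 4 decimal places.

-0.4536

RK4: k1 = f(s_n, w_n); k2 = f(s_n + h/2, w_n + (h/2)·k1); k3 = f(s_n + h/2, w_n + (h/2)·k2); k4 = f(s_n + h, w_n + h·k3); w_{n+1} = w_n + (h/6)·(k1 + 2k2 + 2k3 + k4).
s=1.100000, w=-0.770000:
  k1 = f(1.100000, -0.770000) = 1.108612
  k2 = f(1.275000, -0.575993) = 0.885583
  k3 = f(1.275000, -0.615023) = 0.910562
  k4 = f(1.450000, -0.451303) = 0.722789
  w ← -0.770000 + (0.35/6)·(k1 + 2k2 + 2k3 + k4) = -0.453618
w(1.45) ≈ -0.4536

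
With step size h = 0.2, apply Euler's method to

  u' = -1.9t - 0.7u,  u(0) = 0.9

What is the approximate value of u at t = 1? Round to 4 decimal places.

-0.2375

Euler: u_{n+1} = u_n + h·f(t_n, u_n).
t=0.000000, u=0.900000: f=-0.630000 → u ← 0.900000 + 0.2·(-0.630000) = 0.774000
t=0.200000, u=0.774000: f=-0.921800 → u ← 0.774000 + 0.2·(-0.921800) = 0.589640
t=0.400000, u=0.589640: f=-1.172748 → u ← 0.589640 + 0.2·(-1.172748) = 0.355090
t=0.600000, u=0.355090: f=-1.388563 → u ← 0.355090 + 0.2·(-1.388563) = 0.077378
t=0.800000, u=0.077378: f=-1.574164 → u ← 0.077378 + 0.2·(-1.574164) = -0.237455
u(1) ≈ -0.2375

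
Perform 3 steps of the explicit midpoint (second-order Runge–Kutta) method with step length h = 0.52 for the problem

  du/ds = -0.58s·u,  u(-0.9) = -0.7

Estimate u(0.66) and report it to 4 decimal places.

Midpoint: k1 = f(s_n, u_n); k2 = f(s_n + h/2, u_n + (h/2)·k1); u_{n+1} = u_n + h·k2.
s=-0.900000, u=-0.700000:
  k1 = f(-0.900000, -0.700000) = -0.365400
  k2 = f(-0.640000, -0.795004) = -0.295105
  u ← -0.700000 + 0.52·(-0.295105) = -0.853455
s=-0.380000, u=-0.853455:
  k1 = f(-0.380000, -0.853455) = -0.188101
  k2 = f(-0.120000, -0.902361) = -0.062804
  u ← -0.853455 + 0.52·(-0.062804) = -0.886113
s=0.140000, u=-0.886113:
  k1 = f(0.140000, -0.886113) = 0.071952
  k2 = f(0.400000, -0.867405) = 0.201238
  u ← -0.886113 + 0.52·0.201238 = -0.781469
u(0.66) ≈ -0.7815

-0.7815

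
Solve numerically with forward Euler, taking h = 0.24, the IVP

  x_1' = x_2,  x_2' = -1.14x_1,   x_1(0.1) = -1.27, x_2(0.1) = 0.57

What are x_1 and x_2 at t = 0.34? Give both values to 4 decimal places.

Euler on (x_1,x_2): x_1_{n+1} = x_1_n + h·x_1', x_2_{n+1} = x_2_n + h·x_2'.
0.100000: (-1.270000, 0.570000); f=(0.570000, 1.447800) → (-1.133200, 0.917472)
(x_1(0.34), x_2(0.34)) ≈ (-1.1332, 0.9175)

-1.1332, 0.9175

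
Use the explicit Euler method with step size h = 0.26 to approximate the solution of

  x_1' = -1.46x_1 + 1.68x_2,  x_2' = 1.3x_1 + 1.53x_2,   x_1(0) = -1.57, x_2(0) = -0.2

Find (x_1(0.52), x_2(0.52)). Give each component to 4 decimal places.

-1.0124, -1.4913

Euler on (x_1,x_2): x_1_{n+1} = x_1_n + h·x_1', x_2_{n+1} = x_2_n + h·x_2'.
0.000000: (-1.570000, -0.200000); f=(1.956200, -2.347000) → (-1.061388, -0.810220)
0.260000: (-1.061388, -0.810220); f=(0.188457, -2.619441) → (-1.012389, -1.491275)
(x_1(0.52), x_2(0.52)) ≈ (-1.0124, -1.4913)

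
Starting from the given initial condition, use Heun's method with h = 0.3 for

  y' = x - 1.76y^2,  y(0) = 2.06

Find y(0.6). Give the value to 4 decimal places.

Heun: k1 = f(x_n, y_n); k2 = f(x_n + h, y_n + h·k1); y_{n+1} = y_n + (h/2)·(k1 + k2).
x=0.000000, y=2.060000:
  k1 = f(0.000000, 2.060000) = -7.468736
  k2 = f(0.300000, -0.180621) = 0.242582
  y ← 2.060000 + (0.3/2)·(-7.468736 + 0.242582) = 0.976077
x=0.300000, y=0.976077:
  k1 = f(0.300000, 0.976077) = -1.376798
  k2 = f(0.600000, 0.563038) = 0.042060
  y ← 0.976077 + (0.3/2)·(-1.376798 + 0.042060) = 0.775866
y(0.6) ≈ 0.7759

0.7759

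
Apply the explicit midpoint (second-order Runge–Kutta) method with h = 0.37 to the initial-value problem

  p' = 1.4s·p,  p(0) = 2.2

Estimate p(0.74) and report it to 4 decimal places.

Midpoint: k1 = f(s_n, p_n); k2 = f(s_n + h/2, p_n + (h/2)·k1); p_{n+1} = p_n + h·k2.
s=0.000000, p=2.200000:
  k1 = f(0.000000, 2.200000) = 0.000000
  k2 = f(0.185000, 2.200000) = 0.569800
  p ← 2.200000 + 0.37·0.569800 = 2.410826
s=0.370000, p=2.410826:
  k1 = f(0.370000, 2.410826) = 1.248808
  k2 = f(0.555000, 2.641855) = 2.052722
  p ← 2.410826 + 0.37·2.052722 = 3.170333
p(0.74) ≈ 3.1703

3.1703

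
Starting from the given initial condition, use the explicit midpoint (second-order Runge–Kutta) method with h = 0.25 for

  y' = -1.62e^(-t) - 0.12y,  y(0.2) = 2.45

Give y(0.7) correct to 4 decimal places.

1.8042

Midpoint: k1 = f(t_n, y_n); k2 = f(t_n + h/2, y_n + (h/2)·k1); y_{n+1} = y_n + h·k2.
t=0.200000, y=2.450000:
  k1 = f(0.200000, 2.450000) = -1.620344
  k2 = f(0.325000, 2.247457) = -1.440189
  y ← 2.450000 + 0.25·(-1.440189) = 2.089953
t=0.450000, y=2.089953:
  k1 = f(0.450000, 2.089953) = -1.283752
  k2 = f(0.575000, 1.929484) = -1.143120
  y ← 2.089953 + 0.25·(-1.143120) = 1.804173
y(0.7) ≈ 1.8042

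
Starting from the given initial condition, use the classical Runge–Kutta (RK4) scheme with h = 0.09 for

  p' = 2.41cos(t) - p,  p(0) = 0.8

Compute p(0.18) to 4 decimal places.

RK4: k1 = f(t_n, p_n); k2 = f(t_n + h/2, p_n + (h/2)·k1); k3 = f(t_n + h/2, p_n + (h/2)·k2); k4 = f(t_n + h, p_n + h·k3); p_{n+1} = p_n + (h/6)·(k1 + 2k2 + 2k3 + k4).
t=0.000000, p=0.800000:
  k1 = f(0.000000, 0.800000) = 1.610000
  k2 = f(0.045000, 0.872450) = 1.535110
  k3 = f(0.045000, 0.869080) = 1.538480
  k4 = f(0.090000, 0.938463) = 1.461783
  p ← 0.800000 + (0.09/6)·(k1 + 2k2 + 2k3 + k4) = 0.938284
t=0.090000, p=0.938284:
  k1 = f(0.090000, 0.938284) = 1.461962
  k2 = f(0.135000, 1.004073) = 1.383999
  k3 = f(0.135000, 1.000564) = 1.387508
  k4 = f(0.180000, 1.063160) = 1.307903
  p ← 0.938284 + (0.09/6)·(k1 + 2k2 + 2k3 + k4) = 1.062978
p(0.18) ≈ 1.0630

1.0630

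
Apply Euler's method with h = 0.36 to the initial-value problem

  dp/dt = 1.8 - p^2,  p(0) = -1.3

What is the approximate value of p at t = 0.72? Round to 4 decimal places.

Euler: p_{n+1} = p_n + h·f(t_n, p_n).
t=0.000000, p=-1.300000: f=0.110000 → p ← -1.300000 + 0.36·0.110000 = -1.260400
t=0.360000, p=-1.260400: f=0.211392 → p ← -1.260400 + 0.36·0.211392 = -1.184299
p(0.72) ≈ -1.1843

-1.1843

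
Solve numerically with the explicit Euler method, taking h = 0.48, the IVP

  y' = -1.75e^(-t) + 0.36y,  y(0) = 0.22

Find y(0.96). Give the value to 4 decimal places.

-1.2023

Euler: y_{n+1} = y_n + h·f(t_n, y_n).
t=0.000000, y=0.220000: f=-1.670800 → y ← 0.220000 + 0.48·(-1.670800) = -0.581984
t=0.480000, y=-0.581984: f=-1.292385 → y ← -0.581984 + 0.48·(-1.292385) = -1.202329
y(0.96) ≈ -1.2023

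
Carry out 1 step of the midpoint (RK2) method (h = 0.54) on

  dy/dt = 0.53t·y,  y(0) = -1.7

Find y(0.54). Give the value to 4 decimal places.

-1.8314

Midpoint: k1 = f(t_n, y_n); k2 = f(t_n + h/2, y_n + (h/2)·k1); y_{n+1} = y_n + h·k2.
t=0.000000, y=-1.700000:
  k1 = f(0.000000, -1.700000) = 0.000000
  k2 = f(0.270000, -1.700000) = -0.243270
  y ← -1.700000 + 0.54·(-0.243270) = -1.831366
y(0.54) ≈ -1.8314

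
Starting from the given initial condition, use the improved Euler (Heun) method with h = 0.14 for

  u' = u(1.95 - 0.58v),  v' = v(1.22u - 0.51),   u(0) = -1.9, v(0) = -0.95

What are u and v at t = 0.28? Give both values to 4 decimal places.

-3.5883, -0.3566

Heun on (u,v): k1 = f(t_n, state_n); k2 = f(t_n + h, state_n + h·k1); state_{n+1} = state_n + (h/2)·(k1 + k2).
0.000000: (-1.900000, -0.950000)
  k1 = (-4.751900, 2.686600)
  predictor → (-2.565266, -0.573876)
  k2 = (-5.856113, 2.088693)
  → (-2.642561, -0.615729)
0.140000: (-2.642561, -0.615729)
  k1 = (-6.096713, 2.299087)
  predictor → (-3.496101, -0.293857)
  k2 = (-7.413262, 1.403240)
  → (-3.588259, -0.356567)
(u(0.28), v(0.28)) ≈ (-3.5883, -0.3566)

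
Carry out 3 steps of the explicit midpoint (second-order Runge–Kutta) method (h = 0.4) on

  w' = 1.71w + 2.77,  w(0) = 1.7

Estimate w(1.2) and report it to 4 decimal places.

Midpoint: k1 = f(t_n, w_n); k2 = f(t_n + h/2, w_n + (h/2)·k1); w_{n+1} = w_n + h·k2.
t=0.000000, w=1.700000:
  k1 = f(0.000000, 1.700000) = 5.677000
  k2 = f(0.200000, 2.835400) = 7.618534
  w ← 1.700000 + 0.4·7.618534 = 4.747414
t=0.400000, w=4.747414:
  k1 = f(0.400000, 4.747414) = 10.888077
  k2 = f(0.600000, 6.925029) = 14.611800
  w ← 4.747414 + 0.4·14.611800 = 10.592133
t=0.800000, w=10.592133:
  k1 = f(0.800000, 10.592133) = 20.882548
  k2 = f(1.000000, 14.768643) = 28.024380
  w ← 10.592133 + 0.4·28.024380 = 21.801885
w(1.2) ≈ 21.8019

21.8019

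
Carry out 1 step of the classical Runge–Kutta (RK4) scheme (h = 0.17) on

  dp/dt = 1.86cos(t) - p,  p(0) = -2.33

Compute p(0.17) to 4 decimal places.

RK4: k1 = f(t_n, p_n); k2 = f(t_n + h/2, p_n + (h/2)·k1); k3 = f(t_n + h/2, p_n + (h/2)·k2); k4 = f(t_n + h, p_n + h·k3); p_{n+1} = p_n + (h/6)·(k1 + 2k2 + 2k3 + k4).
t=0.000000, p=-2.330000:
  k1 = f(0.000000, -2.330000) = 4.190000
  k2 = f(0.085000, -1.973850) = 3.827135
  k3 = f(0.085000, -2.004694) = 3.857978
  k4 = f(0.170000, -1.674144) = 3.507331
  p ← -2.330000 + (0.17/6)·(k1 + 2k2 + 2k3 + k4) = -1.676419
p(0.17) ≈ -1.6764

-1.6764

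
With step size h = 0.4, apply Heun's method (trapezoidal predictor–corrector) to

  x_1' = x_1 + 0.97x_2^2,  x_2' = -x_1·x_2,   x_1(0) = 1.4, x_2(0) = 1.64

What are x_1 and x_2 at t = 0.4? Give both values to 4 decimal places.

Heun on (x_1,x_2): k1 = f(t_n, state_n); k2 = f(t_n + h, state_n + h·k1); state_{n+1} = state_n + (h/2)·(k1 + k2).
0.000000: (1.400000, 1.640000)
  k1 = (4.008912, -2.296000)
  predictor → (3.003565, 0.721600)
  k2 = (3.508650, -2.167372)
  → (2.903512, 0.747326)
(x_1(0.4), x_2(0.4)) ≈ (2.9035, 0.7473)

2.9035, 0.7473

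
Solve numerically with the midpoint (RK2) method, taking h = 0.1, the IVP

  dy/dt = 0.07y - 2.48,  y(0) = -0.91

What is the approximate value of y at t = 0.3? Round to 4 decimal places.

-1.6812

Midpoint: k1 = f(t_n, y_n); k2 = f(t_n + h/2, y_n + (h/2)·k1); y_{n+1} = y_n + h·k2.
t=0.000000, y=-0.910000:
  k1 = f(0.000000, -0.910000) = -2.543700
  k2 = f(0.050000, -1.037185) = -2.552603
  y ← -0.910000 + 0.1·(-2.552603) = -1.165260
t=0.100000, y=-1.165260:
  k1 = f(0.100000, -1.165260) = -2.561568
  k2 = f(0.150000, -1.293339) = -2.570534
  y ← -1.165260 + 0.1·(-2.570534) = -1.422314
t=0.200000, y=-1.422314:
  k1 = f(0.200000, -1.422314) = -2.579562
  k2 = f(0.250000, -1.551292) = -2.588590
  y ← -1.422314 + 0.1·(-2.588590) = -1.681173
y(0.3) ≈ -1.6812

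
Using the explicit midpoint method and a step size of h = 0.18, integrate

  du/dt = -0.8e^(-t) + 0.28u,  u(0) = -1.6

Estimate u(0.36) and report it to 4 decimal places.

Midpoint: k1 = f(t_n, u_n); k2 = f(t_n + h/2, u_n + (h/2)·k1); u_{n+1} = u_n + h·k2.
t=0.000000, u=-1.600000:
  k1 = f(0.000000, -1.600000) = -1.248000
  k2 = f(0.090000, -1.712320) = -1.210595
  u ← -1.600000 + 0.18·(-1.210595) = -1.817907
t=0.180000, u=-1.817907:
  k1 = f(0.180000, -1.817907) = -1.177230
  k2 = f(0.270000, -1.923858) = -1.149384
  u ← -1.817907 + 0.18·(-1.149384) = -2.024796
u(0.36) ≈ -2.0248

-2.0248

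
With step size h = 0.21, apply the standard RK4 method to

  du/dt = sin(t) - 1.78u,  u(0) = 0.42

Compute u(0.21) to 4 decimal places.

RK4: k1 = f(t_n, u_n); k2 = f(t_n + h/2, u_n + (h/2)·k1); k3 = f(t_n + h/2, u_n + (h/2)·k2); k4 = f(t_n + h, u_n + h·k3); u_{n+1} = u_n + (h/6)·(k1 + 2k2 + 2k3 + k4).
t=0.000000, u=0.420000:
  k1 = f(0.000000, 0.420000) = -0.747600
  k2 = f(0.105000, 0.341502) = -0.503066
  k3 = f(0.105000, 0.367178) = -0.548770
  k4 = f(0.210000, 0.304758) = -0.334010
  u ← 0.420000 + (0.21/6)·(k1 + 2k2 + 2k3 + k4) = 0.308515
u(0.21) ≈ 0.3085

0.3085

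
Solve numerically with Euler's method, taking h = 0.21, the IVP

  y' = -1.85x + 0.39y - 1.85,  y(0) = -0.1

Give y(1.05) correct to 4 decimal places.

Euler: y_{n+1} = y_n + h·f(x_n, y_n).
x=0.000000, y=-0.100000: f=-1.889000 → y ← -0.100000 + 0.21·(-1.889000) = -0.496690
x=0.210000, y=-0.496690: f=-2.432209 → y ← -0.496690 + 0.21·(-2.432209) = -1.007454
x=0.420000, y=-1.007454: f=-3.019907 → y ← -1.007454 + 0.21·(-3.019907) = -1.641634
x=0.630000, y=-1.641634: f=-3.655737 → y ← -1.641634 + 0.21·(-3.655737) = -2.409339
x=0.840000, y=-2.409339: f=-4.343642 → y ← -2.409339 + 0.21·(-4.343642) = -3.321504
y(1.05) ≈ -3.3215

-3.3215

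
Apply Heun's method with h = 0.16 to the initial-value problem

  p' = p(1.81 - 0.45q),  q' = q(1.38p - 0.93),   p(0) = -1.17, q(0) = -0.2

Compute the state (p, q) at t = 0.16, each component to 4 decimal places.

Heun on (p,q): k1 = f(t_n, state_n); k2 = f(t_n + h, state_n + h·k1); state_{n+1} = state_n + (h/2)·(k1 + k2).
0.000000: (-1.170000, -0.200000)
  k1 = (-2.223000, 0.508920)
  predictor → (-1.525680, -0.118573)
  k2 = (-2.842888, 0.359920)
  → (-1.575271, -0.130493)
(p(0.16), q(0.16)) ≈ (-1.5753, -0.1305)

-1.5753, -0.1305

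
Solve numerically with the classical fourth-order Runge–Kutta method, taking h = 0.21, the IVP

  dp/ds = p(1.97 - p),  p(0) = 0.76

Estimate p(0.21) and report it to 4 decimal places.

RK4: k1 = f(s_n, p_n); k2 = f(s_n + h/2, p_n + (h/2)·k1); k3 = f(s_n + h/2, p_n + (h/2)·k2); k4 = f(s_n + h, p_n + h·k3); p_{n+1} = p_n + (h/6)·(k1 + 2k2 + 2k3 + k4).
s=0.000000, p=0.760000:
  k1 = f(0.000000, 0.760000) = 0.919600
  k2 = f(0.105000, 0.856558) = 0.953728
  k3 = f(0.105000, 0.860141) = 0.954635
  k4 = f(0.210000, 0.960473) = 0.969623
  p ← 0.760000 + (0.21/6)·(k1 + 2k2 + 2k3 + k4) = 0.959708
p(0.21) ≈ 0.9597

0.9597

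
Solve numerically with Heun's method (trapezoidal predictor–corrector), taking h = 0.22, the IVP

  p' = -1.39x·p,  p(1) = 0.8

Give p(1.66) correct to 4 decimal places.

Heun: k1 = f(x_n, p_n); k2 = f(x_n + h, p_n + h·k1); p_{n+1} = p_n + (h/2)·(k1 + k2).
x=1.000000, p=0.800000:
  k1 = f(1.000000, 0.800000) = -1.112000
  k2 = f(1.220000, 0.555360) = -0.941779
  p ← 0.800000 + (0.22/2)·(-1.112000 + (-0.941779)) = 0.574084
x=1.220000, p=0.574084:
  k1 = f(1.220000, 0.574084) = -0.973532
  k2 = f(1.440000, 0.359907) = -0.720390
  p ← 0.574084 + (0.22/2)·(-0.973532 + (-0.720390)) = 0.387753
x=1.440000, p=0.387753:
  k1 = f(1.440000, 0.387753) = -0.776126
  k2 = f(1.660000, 0.217005) = -0.500718
  p ← 0.387753 + (0.22/2)·(-0.776126 + (-0.500718)) = 0.247300
p(1.66) ≈ 0.2473

0.2473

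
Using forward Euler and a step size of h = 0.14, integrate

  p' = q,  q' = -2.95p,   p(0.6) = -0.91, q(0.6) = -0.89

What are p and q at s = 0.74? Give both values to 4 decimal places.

-1.0346, -0.5142

Euler on (p,q): p_{n+1} = p_n + h·p', q_{n+1} = q_n + h·q'.
0.600000: (-0.910000, -0.890000); f=(-0.890000, 2.684500) → (-1.034600, -0.514170)
(p(0.74), q(0.74)) ≈ (-1.0346, -0.5142)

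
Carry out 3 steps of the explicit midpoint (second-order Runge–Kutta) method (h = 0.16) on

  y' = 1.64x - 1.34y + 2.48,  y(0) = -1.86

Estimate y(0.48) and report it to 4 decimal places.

0.0460

Midpoint: k1 = f(x_n, y_n); k2 = f(x_n + h/2, y_n + (h/2)·k1); y_{n+1} = y_n + h·k2.
x=0.000000, y=-1.860000:
  k1 = f(0.000000, -1.860000) = 4.972400
  k2 = f(0.080000, -1.462208) = 4.570559
  y ← -1.860000 + 0.16·4.570559 = -1.128711
x=0.160000, y=-1.128711:
  k1 = f(0.160000, -1.128711) = 4.254872
  k2 = f(0.240000, -0.788321) = 3.929950
  y ← -1.128711 + 0.16·3.929950 = -0.499919
x=0.320000, y=-0.499919:
  k1 = f(0.320000, -0.499919) = 3.674691
  k2 = f(0.400000, -0.205943) = 3.411964
  y ← -0.499919 + 0.16·3.411964 = 0.045996
y(0.48) ≈ 0.0460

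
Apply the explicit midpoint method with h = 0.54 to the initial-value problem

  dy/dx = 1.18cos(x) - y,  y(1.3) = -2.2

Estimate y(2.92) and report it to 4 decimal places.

-1.1135

Midpoint: k1 = f(x_n, y_n); k2 = f(x_n + h/2, y_n + (h/2)·k1); y_{n+1} = y_n + h·k2.
x=1.300000, y=-2.200000:
  k1 = f(1.300000, -2.200000) = 2.515649
  k2 = f(1.570000, -1.520775) = 1.521715
  y ← -2.200000 + 0.54·1.521715 = -1.378274
x=1.840000, y=-1.378274:
  k1 = f(1.840000, -1.378274) = 1.064437
  k2 = f(2.110000, -1.090876) = 0.485002
  y ← -1.378274 + 0.54·0.485002 = -1.116373
x=2.380000, y=-1.116373:
  k1 = f(2.380000, -1.116373) = 0.262362
  k2 = f(2.650000, -1.045535) = 0.005268
  y ← -1.116373 + 0.54·0.005268 = -1.113528
y(2.92) ≈ -1.1135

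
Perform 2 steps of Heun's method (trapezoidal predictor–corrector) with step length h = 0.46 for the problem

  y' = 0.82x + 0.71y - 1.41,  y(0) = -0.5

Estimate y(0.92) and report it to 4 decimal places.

-2.3395

Heun: k1 = f(x_n, y_n); k2 = f(x_n + h, y_n + h·k1); y_{n+1} = y_n + (h/2)·(k1 + k2).
x=0.000000, y=-0.500000:
  k1 = f(0.000000, -0.500000) = -1.765000
  k2 = f(0.460000, -1.311900) = -1.964249
  y ← -0.500000 + (0.46/2)·(-1.765000 + (-1.964249)) = -1.357727
x=0.460000, y=-1.357727:
  k1 = f(0.460000, -1.357727) = -1.996786
  k2 = f(0.920000, -2.276249) = -2.271737
  y ← -1.357727 + (0.46/2)·(-1.996786 + (-2.271737)) = -2.339488
y(0.92) ≈ -2.3395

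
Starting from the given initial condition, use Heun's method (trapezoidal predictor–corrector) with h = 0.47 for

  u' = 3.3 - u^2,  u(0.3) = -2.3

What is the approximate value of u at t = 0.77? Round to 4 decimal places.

-4.4519

Heun: k1 = f(t_n, u_n); k2 = f(t_n + h, u_n + h·k1); u_{n+1} = u_n + (h/2)·(k1 + k2).
t=0.300000, u=-2.300000:
  k1 = f(0.300000, -2.300000) = -1.990000
  k2 = f(0.770000, -3.235300) = -7.167166
  u ← -2.300000 + (0.47/2)·(-1.990000 + (-7.167166)) = -4.451934
u(0.77) ≈ -4.4519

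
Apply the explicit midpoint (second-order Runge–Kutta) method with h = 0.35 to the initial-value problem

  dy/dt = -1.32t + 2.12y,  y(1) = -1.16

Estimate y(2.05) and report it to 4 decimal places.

-15.4749

Midpoint: k1 = f(t_n, y_n); k2 = f(t_n + h/2, y_n + (h/2)·k1); y_{n+1} = y_n + h·k2.
t=1.000000, y=-1.160000:
  k1 = f(1.000000, -1.160000) = -3.779200
  k2 = f(1.175000, -1.821360) = -5.412283
  y ← -1.160000 + 0.35·(-5.412283) = -3.054299
t=1.350000, y=-3.054299:
  k1 = f(1.350000, -3.054299) = -8.257114
  k2 = f(1.525000, -4.499294) = -11.551503
  y ← -3.054299 + 0.35·(-11.551503) = -7.097325
t=1.700000, y=-7.097325:
  k1 = f(1.700000, -7.097325) = -17.290330
  k2 = f(1.875000, -10.123133) = -23.936042
  y ← -7.097325 + 0.35·(-23.936042) = -15.474940
y(2.05) ≈ -15.4749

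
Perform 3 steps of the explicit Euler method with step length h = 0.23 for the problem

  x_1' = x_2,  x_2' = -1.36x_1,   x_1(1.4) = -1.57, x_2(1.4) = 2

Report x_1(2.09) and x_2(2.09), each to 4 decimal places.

Euler on (x_1,x_2): x_1_{n+1} = x_1_n + h·x_1', x_2_{n+1} = x_2_n + h·x_2'.
1.400000: (-1.570000, 2.000000); f=(2.000000, 2.135200) → (-1.110000, 2.491096)
1.630000: (-1.110000, 2.491096); f=(2.491096, 1.509600) → (-0.537048, 2.838304)
1.860000: (-0.537048, 2.838304); f=(2.838304, 0.730385) → (0.115762, 3.006293)
(x_1(2.09), x_2(2.09)) ≈ (0.1158, 3.0063)

0.1158, 3.0063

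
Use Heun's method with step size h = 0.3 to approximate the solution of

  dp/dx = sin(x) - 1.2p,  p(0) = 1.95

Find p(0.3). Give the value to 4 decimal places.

1.4187

Heun: k1 = f(x_n, p_n); k2 = f(x_n + h, p_n + h·k1); p_{n+1} = p_n + (h/2)·(k1 + k2).
x=0.000000, p=1.950000:
  k1 = f(0.000000, 1.950000) = -2.340000
  k2 = f(0.300000, 1.248000) = -1.202080
  p ← 1.950000 + (0.3/2)·(-2.340000 + (-1.202080)) = 1.418688
p(0.3) ≈ 1.4187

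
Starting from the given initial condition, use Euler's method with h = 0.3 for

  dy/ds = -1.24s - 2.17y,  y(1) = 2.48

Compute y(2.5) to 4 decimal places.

-1.1508

Euler: y_{n+1} = y_n + h·f(s_n, y_n).
s=1.000000, y=2.480000: f=-6.621600 → y ← 2.480000 + 0.3·(-6.621600) = 0.493520
s=1.300000, y=0.493520: f=-2.682938 → y ← 0.493520 + 0.3·(-2.682938) = -0.311362
s=1.600000, y=-0.311362: f=-1.308346 → y ← -0.311362 + 0.3·(-1.308346) = -0.703865
s=1.900000, y=-0.703865: f=-0.828613 → y ← -0.703865 + 0.3·(-0.828613) = -0.952449
s=2.200000, y=-0.952449: f=-0.661186 → y ← -0.952449 + 0.3·(-0.661186) = -1.150805
y(2.5) ≈ -1.1508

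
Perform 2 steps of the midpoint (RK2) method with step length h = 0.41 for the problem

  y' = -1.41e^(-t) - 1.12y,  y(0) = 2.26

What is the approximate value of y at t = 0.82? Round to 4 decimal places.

0.5008

Midpoint: k1 = f(t_n, y_n); k2 = f(t_n + h/2, y_n + (h/2)·k1); y_{n+1} = y_n + h·k2.
t=0.000000, y=2.260000:
  k1 = f(0.000000, 2.260000) = -3.941200
  k2 = f(0.205000, 1.452054) = -2.774953
  y ← 2.260000 + 0.41·(-2.774953) = 1.122269
t=0.410000, y=1.122269:
  k1 = f(0.410000, 1.122269) = -2.192688
  k2 = f(0.615000, 0.672768) = -1.515804
  y ← 1.122269 + 0.41·(-1.515804) = 0.500790
y(0.82) ≈ 0.5008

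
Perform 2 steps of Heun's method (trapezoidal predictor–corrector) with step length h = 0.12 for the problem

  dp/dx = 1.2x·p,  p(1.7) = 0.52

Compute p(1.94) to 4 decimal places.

Heun: k1 = f(x_n, p_n); k2 = f(x_n + h, p_n + h·k1); p_{n+1} = p_n + (h/2)·(k1 + k2).
x=1.700000, p=0.520000:
  k1 = f(1.700000, 0.520000) = 1.060800
  k2 = f(1.820000, 0.647296) = 1.413694
  p ← 0.520000 + (0.12/2)·(1.060800 + 1.413694) = 0.668470
x=1.820000, p=0.668470:
  k1 = f(1.820000, 0.668470) = 1.459938
  k2 = f(1.940000, 0.843662) = 1.964046
  p ← 0.668470 + (0.12/2)·(1.459938 + 1.964046) = 0.873909
p(1.94) ≈ 0.8739

0.8739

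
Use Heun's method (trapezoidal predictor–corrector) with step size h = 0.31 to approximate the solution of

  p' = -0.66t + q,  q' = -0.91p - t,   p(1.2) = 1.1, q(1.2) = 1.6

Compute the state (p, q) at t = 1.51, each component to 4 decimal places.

Heun on (p,q): k1 = f(t_n, state_n); k2 = f(t_n + h, state_n + h·k1); state_{n+1} = state_n + (h/2)·(k1 + k2).
1.200000: (1.100000, 1.600000)
  k1 = (0.808000, -2.201000)
  predictor → (1.350480, 0.917690)
  k2 = (-0.078910, -2.738937)
  → (1.213009, 0.834310)
(p(1.51), q(1.51)) ≈ (1.2130, 0.8343)

1.2130, 0.8343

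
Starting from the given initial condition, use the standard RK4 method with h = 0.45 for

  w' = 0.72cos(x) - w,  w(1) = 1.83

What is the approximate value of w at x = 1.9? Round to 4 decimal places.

0.7662

RK4: k1 = f(x_n, w_n); k2 = f(x_n + h/2, w_n + (h/2)·k1); k3 = f(x_n + h/2, w_n + (h/2)·k2); k4 = f(x_n + h, w_n + h·k3); w_{n+1} = w_n + (h/6)·(k1 + 2k2 + 2k3 + k4).
x=1.000000, w=1.830000:
  k1 = f(1.000000, 1.830000) = -1.440982
  k2 = f(1.225000, 1.505779) = -1.261738
  k3 = f(1.225000, 1.546109) = -1.302068
  k4 = f(1.450000, 1.244069) = -1.157307
  w ← 1.830000 + (0.45/6)·(k1 + 2k2 + 2k3 + k4) = 1.250557
x=1.450000, w=1.250557:
  k1 = f(1.450000, 1.250557) = -1.163795
  k2 = f(1.675000, 0.988703) = -1.063594
  k3 = f(1.675000, 1.011249) = -1.086140
  k4 = f(1.900000, 0.761795) = -0.994563
  w ← 1.250557 + (0.45/6)·(k1 + 2k2 + 2k3 + k4) = 0.766220
w(1.9) ≈ 0.7662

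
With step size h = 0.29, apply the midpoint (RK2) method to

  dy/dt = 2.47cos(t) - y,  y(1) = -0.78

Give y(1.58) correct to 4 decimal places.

-0.1927

Midpoint: k1 = f(t_n, y_n); k2 = f(t_n + h/2, y_n + (h/2)·k1); y_{n+1} = y_n + h·k2.
t=1.000000, y=-0.780000:
  k1 = f(1.000000, -0.780000) = 2.114547
  k2 = f(1.145000, -0.473391) = 1.493615
  y ← -0.780000 + 0.29·1.493615 = -0.346852
t=1.290000, y=-0.346852:
  k1 = f(1.290000, -0.346852) = 1.031340
  k2 = f(1.435000, -0.197307) = 0.531694
  y ← -0.346852 + 0.29·0.531694 = -0.192660
y(1.58) ≈ -0.1927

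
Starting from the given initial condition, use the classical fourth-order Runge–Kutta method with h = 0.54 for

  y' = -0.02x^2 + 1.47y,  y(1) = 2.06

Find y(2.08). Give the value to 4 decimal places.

9.9417

RK4: k1 = f(x_n, y_n); k2 = f(x_n + h/2, y_n + (h/2)·k1); k3 = f(x_n + h/2, y_n + (h/2)·k2); k4 = f(x_n + h, y_n + h·k3); y_{n+1} = y_n + (h/6)·(k1 + 2k2 + 2k3 + k4).
x=1.000000, y=2.060000:
  k1 = f(1.000000, 2.060000) = 3.008200
  k2 = f(1.270000, 2.872214) = 4.189897
  k3 = f(1.270000, 3.191272) = 4.658912
  k4 = f(1.540000, 4.575812) = 6.679012
  y ← 2.060000 + (0.54/6)·(k1 + 2k2 + 2k3 + k4) = 4.524635
x=1.540000, y=4.524635:
  k1 = f(1.540000, 4.524635) = 6.603781
  k2 = f(1.810000, 6.307655) = 9.206732
  k3 = f(1.810000, 7.010452) = 10.239843
  k4 = f(2.080000, 10.054150) = 14.693072
  y ← 4.524635 + (0.54/6)·(k1 + 2k2 + 2k3 + k4) = 9.941735
y(2.08) ≈ 9.9417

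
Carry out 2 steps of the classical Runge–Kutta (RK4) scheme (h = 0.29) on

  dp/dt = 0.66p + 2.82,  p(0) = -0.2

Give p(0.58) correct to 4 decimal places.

RK4: k1 = f(t_n, p_n); k2 = f(t_n + h/2, p_n + (h/2)·k1); k3 = f(t_n + h/2, p_n + (h/2)·k2); k4 = f(t_n + h, p_n + h·k3); p_{n+1} = p_n + (h/6)·(k1 + 2k2 + 2k3 + k4).
t=0.000000, p=-0.200000:
  k1 = f(0.000000, -0.200000) = 2.688000
  k2 = f(0.145000, 0.189760) = 2.945242
  k3 = f(0.145000, 0.227060) = 2.969860
  k4 = f(0.290000, 0.661259) = 3.256431
  p ← -0.200000 + (0.29/6)·(k1 + 2k2 + 2k3 + k4) = 0.659107
t=0.290000, p=0.659107:
  k1 = f(0.290000, 0.659107) = 3.255011
  k2 = f(0.435000, 1.131084) = 3.566515
  k3 = f(0.435000, 1.176252) = 3.596326
  k4 = f(0.580000, 1.702042) = 3.943348
  p ← 0.659107 + (0.29/6)·(k1 + 2k2 + 2k3 + k4) = 1.699436
p(0.58) ≈ 1.6994

1.6994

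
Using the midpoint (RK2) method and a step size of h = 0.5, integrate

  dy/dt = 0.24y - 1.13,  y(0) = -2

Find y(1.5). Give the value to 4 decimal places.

Midpoint: k1 = f(t_n, y_n); k2 = f(t_n + h/2, y_n + (h/2)·k1); y_{n+1} = y_n + h·k2.
t=0.000000, y=-2.000000:
  k1 = f(0.000000, -2.000000) = -1.610000
  k2 = f(0.250000, -2.402500) = -1.706600
  y ← -2.000000 + 0.5·(-1.706600) = -2.853300
t=0.500000, y=-2.853300:
  k1 = f(0.500000, -2.853300) = -1.814792
  k2 = f(0.750000, -3.306998) = -1.923680
  y ← -2.853300 + 0.5·(-1.923680) = -3.815140
t=1.000000, y=-3.815140:
  k1 = f(1.000000, -3.815140) = -2.045634
  k2 = f(1.250000, -4.326548) = -2.168372
  y ← -3.815140 + 0.5·(-2.168372) = -4.899326
y(1.5) ≈ -4.8993

-4.8993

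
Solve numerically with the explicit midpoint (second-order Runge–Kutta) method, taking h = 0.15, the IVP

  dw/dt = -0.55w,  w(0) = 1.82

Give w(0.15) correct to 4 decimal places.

Midpoint: k1 = f(t_n, w_n); k2 = f(t_n + h/2, w_n + (h/2)·k1); w_{n+1} = w_n + h·k2.
t=0.000000, w=1.820000:
  k1 = f(0.000000, 1.820000) = -1.001000
  k2 = f(0.075000, 1.744925) = -0.959709
  w ← 1.820000 + 0.15·(-0.959709) = 1.676044
w(0.15) ≈ 1.6760

1.6760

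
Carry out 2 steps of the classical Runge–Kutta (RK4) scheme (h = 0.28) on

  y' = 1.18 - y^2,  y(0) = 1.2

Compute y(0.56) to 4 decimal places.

1.1189

RK4: k1 = f(t_n, y_n); k2 = f(t_n + h/2, y_n + (h/2)·k1); k3 = f(t_n + h/2, y_n + (h/2)·k2); k4 = f(t_n + h, y_n + h·k3); y_{n+1} = y_n + (h/6)·(k1 + 2k2 + 2k3 + k4).
t=0.000000, y=1.200000:
  k1 = f(0.000000, 1.200000) = -0.260000
  k2 = f(0.140000, 1.163600) = -0.173965
  k3 = f(0.140000, 1.175645) = -0.202141
  k4 = f(0.280000, 1.143401) = -0.127365
  y ← 1.200000 + (0.28/6)·(k1 + 2k2 + 2k3 + k4) = 1.146820
t=0.280000, y=1.146820:
  k1 = f(0.280000, 1.146820) = -0.135196
  k2 = f(0.420000, 1.127892) = -0.092141
  k3 = f(0.420000, 1.133920) = -0.105775
  k4 = f(0.560000, 1.117203) = -0.068142
  y ← 1.146820 + (0.28/6)·(k1 + 2k2 + 2k3 + k4) = 1.118859
y(0.56) ≈ 1.1189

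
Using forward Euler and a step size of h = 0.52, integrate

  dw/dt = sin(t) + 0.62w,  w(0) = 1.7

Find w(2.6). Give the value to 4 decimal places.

9.3982

Euler: w_{n+1} = w_n + h·f(t_n, w_n).
t=0.000000, w=1.700000: f=1.054000 → w ← 1.700000 + 0.52·1.054000 = 2.248080
t=0.520000, w=2.248080: f=1.890690 → w ← 2.248080 + 0.52·1.890690 = 3.231239
t=1.040000, w=3.231239: f=2.865772 → w ← 3.231239 + 0.52·2.865772 = 4.721440
t=1.560000, w=4.721440: f=3.927235 → w ← 4.721440 + 0.52·3.927235 = 6.763602
t=2.080000, w=6.763602: f=5.066566 → w ← 6.763602 + 0.52·5.066566 = 9.398217
w(2.6) ≈ 9.3982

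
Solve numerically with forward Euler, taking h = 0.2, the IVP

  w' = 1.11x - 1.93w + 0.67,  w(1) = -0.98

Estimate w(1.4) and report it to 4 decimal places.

Euler: w_{n+1} = w_n + h·f(x_n, w_n).
x=1.000000, w=-0.980000: f=3.671400 → w ← -0.980000 + 0.2·3.671400 = -0.245720
x=1.200000, w=-0.245720: f=2.476240 → w ← -0.245720 + 0.2·2.476240 = 0.249528
w(1.4) ≈ 0.2495

0.2495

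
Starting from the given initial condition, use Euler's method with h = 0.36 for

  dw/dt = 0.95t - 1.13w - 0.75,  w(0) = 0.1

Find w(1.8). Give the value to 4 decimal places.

0.2163

Euler: w_{n+1} = w_n + h·f(t_n, w_n).
t=0.000000, w=0.100000: f=-0.863000 → w ← 0.100000 + 0.36·(-0.863000) = -0.210680
t=0.360000, w=-0.210680: f=-0.169932 → w ← -0.210680 + 0.36·(-0.169932) = -0.271855
t=0.720000, w=-0.271855: f=0.241197 → w ← -0.271855 + 0.36·0.241197 = -0.185025
t=1.080000, w=-0.185025: f=0.485078 → w ← -0.185025 + 0.36·0.485078 = -0.010397
t=1.440000, w=-0.010397: f=0.629748 → w ← -0.010397 + 0.36·0.629748 = 0.216313
w(1.8) ≈ 0.2163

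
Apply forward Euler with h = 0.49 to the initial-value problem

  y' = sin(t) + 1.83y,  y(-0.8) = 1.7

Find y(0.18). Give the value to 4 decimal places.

5.2995

Euler: y_{n+1} = y_n + h·f(t_n, y_n).
t=-0.800000, y=1.700000: f=2.393644 → y ← 1.700000 + 0.49·2.393644 = 2.872886
t=-0.310000, y=2.872886: f=4.952322 → y ← 2.872886 + 0.49·4.952322 = 5.299523
y(0.18) ≈ 5.2995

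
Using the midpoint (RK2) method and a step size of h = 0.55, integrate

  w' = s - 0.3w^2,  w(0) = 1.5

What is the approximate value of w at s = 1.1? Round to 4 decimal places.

1.5132

Midpoint: k1 = f(s_n, w_n); k2 = f(s_n + h/2, w_n + (h/2)·k1); w_{n+1} = w_n + h·k2.
s=0.000000, w=1.500000:
  k1 = f(0.000000, 1.500000) = -0.675000
  k2 = f(0.275000, 1.314375) = -0.243274
  w ← 1.500000 + 0.55·(-0.243274) = 1.366199
s=0.550000, w=1.366199:
  k1 = f(0.550000, 1.366199) = -0.009950
  k2 = f(0.825000, 1.363463) = 0.267291
  w ← 1.366199 + 0.55·0.267291 = 1.513209
w(1.1) ≈ 1.5132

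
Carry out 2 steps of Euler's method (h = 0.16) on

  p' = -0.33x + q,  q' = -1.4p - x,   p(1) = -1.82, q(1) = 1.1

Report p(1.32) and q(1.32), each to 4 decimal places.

Euler on (p,q): p_{n+1} = p_n + h·p', q_{n+1} = q_n + h·q'.
1.000000: (-1.820000, 1.100000); f=(0.770000, 1.548000) → (-1.696800, 1.347680)
1.160000: (-1.696800, 1.347680); f=(0.964880, 1.215520) → (-1.542419, 1.542163)
(p(1.32), q(1.32)) ≈ (-1.5424, 1.5422)

-1.5424, 1.5422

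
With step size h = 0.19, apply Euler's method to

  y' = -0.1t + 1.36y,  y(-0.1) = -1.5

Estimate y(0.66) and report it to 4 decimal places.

Euler: y_{n+1} = y_n + h·f(t_n, y_n).
t=-0.100000, y=-1.500000: f=-2.030000 → y ← -1.500000 + 0.19·(-2.030000) = -1.885700
t=0.090000, y=-1.885700: f=-2.573552 → y ← -1.885700 + 0.19·(-2.573552) = -2.374675
t=0.280000, y=-2.374675: f=-3.257558 → y ← -2.374675 + 0.19·(-3.257558) = -2.993611
t=0.470000, y=-2.993611: f=-4.118311 → y ← -2.993611 + 0.19·(-4.118311) = -3.776090
y(0.66) ≈ -3.7761

-3.7761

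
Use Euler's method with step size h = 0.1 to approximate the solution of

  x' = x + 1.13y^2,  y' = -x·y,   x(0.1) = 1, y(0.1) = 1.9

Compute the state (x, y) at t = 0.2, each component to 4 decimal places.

Euler on (x,y): x_{n+1} = x_n + h·x', y_{n+1} = y_n + h·y'.
0.100000: (1.000000, 1.900000); f=(5.079300, -1.900000) → (1.507930, 1.710000)
(x(0.2), y(0.2)) ≈ (1.5079, 1.7100)

1.5079, 1.7100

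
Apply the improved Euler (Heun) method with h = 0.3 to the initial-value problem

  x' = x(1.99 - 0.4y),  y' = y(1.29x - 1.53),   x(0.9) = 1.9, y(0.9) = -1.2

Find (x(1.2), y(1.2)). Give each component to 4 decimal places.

3.8953, -1.9946

Heun on (x,y): k1 = f(t_n, state_n); k2 = f(t_n + h, state_n + h·k1); state_{n+1} = state_n + (h/2)·(k1 + k2).
0.900000: (1.900000, -1.200000)
  k1 = (4.693000, -1.105200)
  predictor → (3.307900, -1.531560)
  k2 = (8.609220, -4.192172)
  → (3.895333, -1.994606)
(x(1.2), y(1.2)) ≈ (3.8953, -1.9946)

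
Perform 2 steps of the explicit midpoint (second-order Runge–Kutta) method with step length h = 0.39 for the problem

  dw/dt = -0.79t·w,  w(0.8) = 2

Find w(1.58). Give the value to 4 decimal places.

0.9528

Midpoint: k1 = f(t_n, w_n); k2 = f(t_n + h/2, w_n + (h/2)·k1); w_{n+1} = w_n + h·k2.
t=0.800000, w=2.000000:
  k1 = f(0.800000, 2.000000) = -1.264000
  k2 = f(0.995000, 1.753520) = -1.378354
  w ← 2.000000 + 0.39·(-1.378354) = 1.462442
t=1.190000, w=1.462442:
  k1 = f(1.190000, 1.462442) = -1.374842
  k2 = f(1.385000, 1.194348) = -1.306796
  w ← 1.462442 + 0.39·(-1.306796) = 0.952792
w(1.58) ≈ 0.9528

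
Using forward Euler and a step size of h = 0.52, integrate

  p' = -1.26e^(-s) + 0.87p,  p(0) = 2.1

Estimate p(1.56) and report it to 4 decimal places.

Euler: p_{n+1} = p_n + h·f(s_n, p_n).
s=0.000000, p=2.100000: f=0.567000 → p ← 2.100000 + 0.52·0.567000 = 2.394840
s=0.520000, p=2.394840: f=1.334415 → p ← 2.394840 + 0.52·1.334415 = 3.088736
s=1.040000, p=3.088736: f=2.241847 → p ← 3.088736 + 0.52·2.241847 = 4.254496
p(1.56) ≈ 4.2545

4.2545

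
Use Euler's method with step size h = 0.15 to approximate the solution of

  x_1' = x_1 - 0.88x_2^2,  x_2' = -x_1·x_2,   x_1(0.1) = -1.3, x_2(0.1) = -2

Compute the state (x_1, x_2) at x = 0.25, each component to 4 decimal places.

-2.0230, -2.3900

Euler on (x_1,x_2): x_1_{n+1} = x_1_n + h·x_1', x_2_{n+1} = x_2_n + h·x_2'.
0.100000: (-1.300000, -2.000000); f=(-4.820000, -2.600000) → (-2.023000, -2.390000)
(x_1(0.25), x_2(0.25)) ≈ (-2.0230, -2.3900)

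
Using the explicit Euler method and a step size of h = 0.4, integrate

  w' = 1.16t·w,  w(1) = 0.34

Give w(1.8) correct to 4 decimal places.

Euler: w_{n+1} = w_n + h·f(t_n, w_n).
t=1.000000, w=0.340000: f=0.394400 → w ← 0.340000 + 0.4·0.394400 = 0.497760
t=1.400000, w=0.497760: f=0.808362 → w ← 0.497760 + 0.4·0.808362 = 0.821105
w(1.8) ≈ 0.8211

0.8211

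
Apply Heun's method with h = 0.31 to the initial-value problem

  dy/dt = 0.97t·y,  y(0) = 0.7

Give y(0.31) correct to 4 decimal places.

0.7326

Heun: k1 = f(t_n, y_n); k2 = f(t_n + h, y_n + h·k1); y_{n+1} = y_n + (h/2)·(k1 + k2).
t=0.000000, y=0.700000:
  k1 = f(0.000000, 0.700000) = 0.000000
  k2 = f(0.310000, 0.700000) = 0.210490
  y ← 0.700000 + (0.31/2)·(0.000000 + 0.210490) = 0.732626
y(0.31) ≈ 0.7326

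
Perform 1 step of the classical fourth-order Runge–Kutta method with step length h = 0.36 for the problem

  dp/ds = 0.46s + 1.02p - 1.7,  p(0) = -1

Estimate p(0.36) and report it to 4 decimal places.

RK4: k1 = f(s_n, p_n); k2 = f(s_n + h/2, p_n + (h/2)·k1); k3 = f(s_n + h/2, p_n + (h/2)·k2); k4 = f(s_n + h, p_n + h·k3); p_{n+1} = p_n + (h/6)·(k1 + 2k2 + 2k3 + k4).
s=0.000000, p=-1.000000:
  k1 = f(0.000000, -1.000000) = -2.720000
  k2 = f(0.180000, -1.489600) = -3.136592
  k3 = f(0.180000, -1.564587) = -3.213078
  k4 = f(0.360000, -2.156708) = -3.734242
  p ← -1.000000 + (0.36/6)·(k1 + 2k2 + 2k3 + k4) = -2.149215
p(0.36) ≈ -2.1492

-2.1492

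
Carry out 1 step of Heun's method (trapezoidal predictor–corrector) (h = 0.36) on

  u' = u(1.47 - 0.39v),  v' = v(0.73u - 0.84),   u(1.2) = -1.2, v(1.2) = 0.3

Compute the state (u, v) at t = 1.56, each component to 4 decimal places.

-1.9501, 0.1631

Heun on (u,v): k1 = f(t_n, state_n); k2 = f(t_n + h, state_n + h·k1); state_{n+1} = state_n + (h/2)·(k1 + k2).
1.200000: (-1.200000, 0.300000)
  k1 = (-1.623600, -0.514800)
  predictor → (-1.784496, 0.114672)
  k2 = (-2.543403, -0.245706)
  → (-1.950060, 0.163109)
(u(1.56), v(1.56)) ≈ (-1.9501, 0.1631)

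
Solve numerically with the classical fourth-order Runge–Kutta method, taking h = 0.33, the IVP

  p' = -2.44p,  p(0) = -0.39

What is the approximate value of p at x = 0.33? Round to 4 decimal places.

-0.1753

RK4: k1 = f(x_n, p_n); k2 = f(x_n + h/2, p_n + (h/2)·k1); k3 = f(x_n + h/2, p_n + (h/2)·k2); k4 = f(x_n + h, p_n + h·k3); p_{n+1} = p_n + (h/6)·(k1 + 2k2 + 2k3 + k4).
x=0.000000, p=-0.390000:
  k1 = f(0.000000, -0.390000) = 0.951600
  k2 = f(0.165000, -0.232986) = 0.568486
  k3 = f(0.165000, -0.296200) = 0.722728
  k4 = f(0.330000, -0.151500) = 0.369660
  p ← -0.390000 + (0.33/6)·(k1 + 2k2 + 2k3 + k4) = -0.175297
p(0.33) ≈ -0.1753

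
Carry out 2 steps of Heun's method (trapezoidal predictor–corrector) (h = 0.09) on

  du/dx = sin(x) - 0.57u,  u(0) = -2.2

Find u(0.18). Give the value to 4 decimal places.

-1.9698

Heun: k1 = f(x_n, u_n); k2 = f(x_n + h, u_n + h·k1); u_{n+1} = u_n + (h/2)·(k1 + k2).
x=0.000000, u=-2.200000:
  k1 = f(0.000000, -2.200000) = 1.254000
  k2 = f(0.090000, -2.087140) = 1.279548
  u ← -2.200000 + (0.09/2)·(1.254000 + 1.279548) = -2.085990
x=0.090000, u=-2.085990:
  k1 = f(0.090000, -2.085990) = 1.278893
  k2 = f(0.180000, -1.970890) = 1.302437
  u ← -2.085990 + (0.09/2)·(1.278893 + 1.302437) = -1.969830
u(0.18) ≈ -1.9698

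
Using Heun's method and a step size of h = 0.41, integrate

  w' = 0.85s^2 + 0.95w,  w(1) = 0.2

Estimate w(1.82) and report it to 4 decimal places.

2.3504

Heun: k1 = f(s_n, w_n); k2 = f(s_n + h, w_n + h·k1); w_{n+1} = w_n + (h/2)·(k1 + k2).
s=1.000000, w=0.200000:
  k1 = f(1.000000, 0.200000) = 1.040000
  k2 = f(1.410000, 0.626400) = 2.284965
  w ← 0.200000 + (0.41/2)·(1.040000 + 2.284965) = 0.881618
s=1.410000, w=0.881618:
  k1 = f(1.410000, 0.881618) = 2.527422
  k2 = f(1.820000, 1.917861) = 4.637508
  w ← 0.881618 + (0.41/2)·(2.527422 + 4.637508) = 2.350428
w(1.82) ≈ 2.3504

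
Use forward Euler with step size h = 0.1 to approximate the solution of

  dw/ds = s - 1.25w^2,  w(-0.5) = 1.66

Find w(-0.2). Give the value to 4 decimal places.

Euler: w_{n+1} = w_n + h·f(s_n, w_n).
s=-0.500000, w=1.660000: f=-3.944500 → w ← 1.660000 + 0.1·(-3.944500) = 1.265550
s=-0.400000, w=1.265550: f=-2.402021 → w ← 1.265550 + 0.1·(-2.402021) = 1.025348
s=-0.300000, w=1.025348: f=-1.614173 → w ← 1.025348 + 0.1·(-1.614173) = 0.863931
w(-0.2) ≈ 0.8639

0.8639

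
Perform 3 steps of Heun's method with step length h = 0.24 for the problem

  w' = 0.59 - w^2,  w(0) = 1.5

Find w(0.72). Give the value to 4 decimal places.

Heun: k1 = f(t_n, w_n); k2 = f(t_n + h, w_n + h·k1); w_{n+1} = w_n + (h/2)·(k1 + k2).
t=0.000000, w=1.500000:
  k1 = f(0.000000, 1.500000) = -1.660000
  k2 = f(0.240000, 1.101600) = -0.623523
  w ← 1.500000 + (0.24/2)·(-1.660000 + (-0.623523)) = 1.225977
t=0.240000, w=1.225977:
  k1 = f(0.240000, 1.225977) = -0.913020
  k2 = f(0.480000, 1.006852) = -0.423752
  w ← 1.225977 + (0.24/2)·(-0.913020 + (-0.423752)) = 1.065565
t=0.480000, w=1.065565:
  k1 = f(0.480000, 1.065565) = -0.545428
  k2 = f(0.720000, 0.934662) = -0.283593
  w ← 1.065565 + (0.24/2)·(-0.545428 + (-0.283593)) = 0.966082
w(0.72) ≈ 0.9661

0.9661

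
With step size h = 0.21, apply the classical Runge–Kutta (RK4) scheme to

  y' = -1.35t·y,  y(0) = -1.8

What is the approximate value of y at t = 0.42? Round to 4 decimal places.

-1.5979

RK4: k1 = f(t_n, y_n); k2 = f(t_n + h/2, y_n + (h/2)·k1); k3 = f(t_n + h/2, y_n + (h/2)·k2); k4 = f(t_n + h, y_n + h·k3); y_{n+1} = y_n + (h/6)·(k1 + 2k2 + 2k3 + k4).
t=0.000000, y=-1.800000:
  k1 = f(0.000000, -1.800000) = 0.000000
  k2 = f(0.105000, -1.800000) = 0.255150
  k3 = f(0.105000, -1.773209) = 0.251352
  k4 = f(0.210000, -1.747216) = 0.495336
  y ← -1.800000 + (0.21/6)·(k1 + 2k2 + 2k3 + k4) = -1.747208
t=0.210000, y=-1.747208:
  k1 = f(0.210000, -1.747208) = 0.495333
  k2 = f(0.315000, -1.695198) = 0.720883
  k3 = f(0.315000, -1.671515) = 0.710812
  k4 = f(0.420000, -1.597938) = 0.906031
  y ← -1.747208 + (0.21/6)·(k1 + 2k2 + 2k3 + k4) = -1.597942
y(0.42) ≈ -1.5979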